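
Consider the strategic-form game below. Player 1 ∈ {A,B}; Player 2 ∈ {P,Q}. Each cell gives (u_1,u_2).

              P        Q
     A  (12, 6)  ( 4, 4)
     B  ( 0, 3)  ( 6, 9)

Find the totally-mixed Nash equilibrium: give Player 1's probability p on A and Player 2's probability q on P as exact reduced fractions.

P1 indiff ⇒ q·12+(1-q)·4 = q·0+(1-q)·6 ⇒ q(12) = (1-q)(2) ⇒ q = 1/7
P2 indiff ⇒ p·6+(1-p)·3 = p·4+(1-p)·9 ⇒ p(2) = (1-p)(6) ⇒ p = 3/4

P1 mixes 3/4 on A; P2 mixes 1/7 on P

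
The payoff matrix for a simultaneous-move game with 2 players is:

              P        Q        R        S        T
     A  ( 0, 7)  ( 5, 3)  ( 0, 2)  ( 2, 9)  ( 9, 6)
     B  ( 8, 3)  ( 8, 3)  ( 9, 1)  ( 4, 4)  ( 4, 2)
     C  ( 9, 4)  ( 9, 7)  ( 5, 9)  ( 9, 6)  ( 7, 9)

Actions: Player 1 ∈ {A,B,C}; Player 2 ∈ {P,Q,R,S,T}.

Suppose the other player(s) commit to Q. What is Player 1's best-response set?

u_1(A vs Q) = 5
u_1(B vs Q) = 8
u_1(C vs Q) = 9
max payoff 9 at {C}

BR_1 = {C}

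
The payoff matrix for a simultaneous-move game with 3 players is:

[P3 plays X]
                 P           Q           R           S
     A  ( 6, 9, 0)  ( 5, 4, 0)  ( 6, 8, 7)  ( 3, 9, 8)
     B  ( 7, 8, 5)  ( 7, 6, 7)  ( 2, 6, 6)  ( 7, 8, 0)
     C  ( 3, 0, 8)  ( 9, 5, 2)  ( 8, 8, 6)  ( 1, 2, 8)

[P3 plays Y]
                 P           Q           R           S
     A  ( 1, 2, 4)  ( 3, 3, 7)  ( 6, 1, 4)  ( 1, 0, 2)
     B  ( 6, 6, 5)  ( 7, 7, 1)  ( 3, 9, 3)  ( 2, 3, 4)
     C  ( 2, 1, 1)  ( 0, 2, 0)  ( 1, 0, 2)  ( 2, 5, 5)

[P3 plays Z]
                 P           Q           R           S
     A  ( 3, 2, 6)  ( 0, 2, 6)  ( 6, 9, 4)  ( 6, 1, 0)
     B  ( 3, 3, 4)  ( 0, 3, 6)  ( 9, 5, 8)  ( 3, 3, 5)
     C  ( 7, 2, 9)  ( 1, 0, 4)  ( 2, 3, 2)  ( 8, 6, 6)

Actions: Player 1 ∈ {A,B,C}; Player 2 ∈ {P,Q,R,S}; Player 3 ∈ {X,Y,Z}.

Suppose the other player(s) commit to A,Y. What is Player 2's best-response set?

BR_2 = {Q}

u_2(P vs A,Y) = 2
u_2(Q vs A,Y) = 3
u_2(R vs A,Y) = 1
u_2(S vs A,Y) = 0
max payoff 3 at {Q}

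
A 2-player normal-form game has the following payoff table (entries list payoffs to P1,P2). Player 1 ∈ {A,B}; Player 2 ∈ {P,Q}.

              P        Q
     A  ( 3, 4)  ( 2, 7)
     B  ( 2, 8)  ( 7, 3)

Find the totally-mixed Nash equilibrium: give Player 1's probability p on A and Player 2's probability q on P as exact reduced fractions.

p=5/8, q=5/6

P1 indiff ⇒ q·3+(1-q)·2 = q·2+(1-q)·7 ⇒ q(1) = (1-q)(5) ⇒ q = 5/6
P2 indiff ⇒ p·4+(1-p)·8 = p·7+(1-p)·3 ⇒ p(-3) = (1-p)(-5) ⇒ p = 5/8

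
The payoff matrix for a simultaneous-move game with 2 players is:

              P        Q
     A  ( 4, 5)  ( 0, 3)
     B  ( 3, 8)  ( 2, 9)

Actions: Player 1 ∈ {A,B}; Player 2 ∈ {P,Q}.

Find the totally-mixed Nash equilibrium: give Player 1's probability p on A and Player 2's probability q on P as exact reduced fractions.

P1 mixes 1/3 on A; P2 mixes 2/3 on P

P1 indiff ⇒ q·4+(1-q)·0 = q·3+(1-q)·2 ⇒ q(1) = (1-q)(2) ⇒ q = 2/3
P2 indiff ⇒ p·5+(1-p)·8 = p·3+(1-p)·9 ⇒ p(2) = (1-p)(1) ⇒ p = 1/3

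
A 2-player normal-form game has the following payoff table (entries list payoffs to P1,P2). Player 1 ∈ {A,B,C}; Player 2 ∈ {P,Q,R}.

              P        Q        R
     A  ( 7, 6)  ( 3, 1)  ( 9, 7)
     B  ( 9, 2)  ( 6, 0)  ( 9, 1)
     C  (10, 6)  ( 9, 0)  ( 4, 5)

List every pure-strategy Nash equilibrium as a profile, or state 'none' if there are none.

Nash profiles: (A,R), (C,P)

(A,P): not NE [P1→C gives 10>7; P2→R gives 7>6]
(A,Q): not NE [P1→C gives 9>3; P2→R gives 7>1]
(A,R): NE
(B,P): not NE [P1→C gives 10>9]
(B,Q): not NE [P1→C gives 9>6; P2→P gives 2>0]
(B,R): not NE [P2→P gives 2>1]
(C,P): NE
(C,Q): not NE [P2→P gives 6>0]
(C,R): not NE [P1→B gives 9>4; P2→P gives 6>5]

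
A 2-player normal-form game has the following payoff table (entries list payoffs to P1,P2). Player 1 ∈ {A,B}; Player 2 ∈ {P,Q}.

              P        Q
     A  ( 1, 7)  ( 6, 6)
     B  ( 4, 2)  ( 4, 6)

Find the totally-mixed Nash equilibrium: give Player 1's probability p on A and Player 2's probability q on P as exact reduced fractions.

P1 indiff ⇒ q·1+(1-q)·6 = q·4+(1-q)·4 ⇒ q(-3) = (1-q)(-2) ⇒ q = 2/5
P2 indiff ⇒ p·7+(1-p)·2 = p·6+(1-p)·6 ⇒ p(1) = (1-p)(4) ⇒ p = 4/5

p=4/5, q=2/5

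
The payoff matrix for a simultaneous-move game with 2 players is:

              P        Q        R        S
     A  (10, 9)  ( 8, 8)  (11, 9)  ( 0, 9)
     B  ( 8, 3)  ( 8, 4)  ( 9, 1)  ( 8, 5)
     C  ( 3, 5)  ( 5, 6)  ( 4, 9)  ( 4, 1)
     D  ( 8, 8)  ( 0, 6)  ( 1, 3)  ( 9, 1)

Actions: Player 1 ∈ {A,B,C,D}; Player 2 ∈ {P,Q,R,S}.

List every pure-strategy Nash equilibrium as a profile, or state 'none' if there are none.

(A,P): NE
(A,Q): not NE [P2→S gives 9>8]
(A,R): NE
(A,S): not NE [P1→D gives 9>0]
(B,P): not NE [P1→A gives 10>8; P2→S gives 5>3]
(B,Q): not NE [P2→S gives 5>4]
(B,R): not NE [P1→A gives 11>9; P2→S gives 5>1]
(B,S): not NE [P1→D gives 9>8]
(C,P): not NE [P1→A gives 10>3; P2→R gives 9>5]
(C,Q): not NE [P1→B gives 8>5; P2→R gives 9>6]
(C,R): not NE [P1→A gives 11>4]
(C,S): not NE [P1→D gives 9>4; P2→R gives 9>1]
(D,P): not NE [P1→A gives 10>8]
(D,Q): not NE [P1→B gives 8>0; P2→P gives 8>6]
(D,R): not NE [P1→A gives 11>1; P2→P gives 8>3]
(D,S): not NE [P2→P gives 8>1]

Nash profiles: (A,P), (A,R)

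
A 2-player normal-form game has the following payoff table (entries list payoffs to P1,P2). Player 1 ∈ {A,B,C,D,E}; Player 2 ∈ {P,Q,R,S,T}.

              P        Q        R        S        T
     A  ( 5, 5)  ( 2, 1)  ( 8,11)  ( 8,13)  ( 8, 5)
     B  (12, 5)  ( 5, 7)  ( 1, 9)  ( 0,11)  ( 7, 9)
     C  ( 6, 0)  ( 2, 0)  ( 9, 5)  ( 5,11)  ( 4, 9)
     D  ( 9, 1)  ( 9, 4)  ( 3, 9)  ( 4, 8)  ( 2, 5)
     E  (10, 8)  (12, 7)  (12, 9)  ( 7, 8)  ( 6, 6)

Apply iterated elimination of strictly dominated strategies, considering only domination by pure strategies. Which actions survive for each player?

P1 drop C (E beats it: P:10>6 Q:12>2 R:12>9 S:7>5 T:6>4)
P1 drop D (E beats it: P:10>9 Q:12>9 R:12>3 S:7>4 T:6>2)
P2 drop P (R beats it: A:11>5 B:9>5 E:9>8)
P2 drop Q (R beats it: A:11>1 B:9>7 E:9>7)
P1 drop B (A beats it: R:8>1 S:8>0 T:8>7)
P2 drop T (R beats it: A:11>5 E:9>6)
P1→{A,E} P2→{R,S}

IESDS → P1:{A,E} P2:{R,S}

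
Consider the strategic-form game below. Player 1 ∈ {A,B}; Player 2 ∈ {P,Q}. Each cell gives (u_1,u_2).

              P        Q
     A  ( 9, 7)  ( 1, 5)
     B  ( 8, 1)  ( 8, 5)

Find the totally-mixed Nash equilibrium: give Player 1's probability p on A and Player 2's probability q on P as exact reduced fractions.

(p,q) = (2/3, 7/8)

P1 indiff ⇒ q·9+(1-q)·1 = q·8+(1-q)·8 ⇒ q(1) = (1-q)(7) ⇒ q = 7/8
P2 indiff ⇒ p·7+(1-p)·1 = p·5+(1-p)·5 ⇒ p(2) = (1-p)(4) ⇒ p = 2/3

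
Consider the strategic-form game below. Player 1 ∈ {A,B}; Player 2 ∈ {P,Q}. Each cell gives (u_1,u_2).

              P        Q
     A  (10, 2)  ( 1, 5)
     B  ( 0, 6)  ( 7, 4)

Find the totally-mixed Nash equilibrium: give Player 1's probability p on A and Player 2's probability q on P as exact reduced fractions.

P1 indiff ⇒ q·10+(1-q)·1 = q·0+(1-q)·7 ⇒ q(10) = (1-q)(6) ⇒ q = 3/8
P2 indiff ⇒ p·2+(1-p)·6 = p·5+(1-p)·4 ⇒ p(-3) = (1-p)(-2) ⇒ p = 2/5

P1 mixes 2/5 on A; P2 mixes 3/8 on P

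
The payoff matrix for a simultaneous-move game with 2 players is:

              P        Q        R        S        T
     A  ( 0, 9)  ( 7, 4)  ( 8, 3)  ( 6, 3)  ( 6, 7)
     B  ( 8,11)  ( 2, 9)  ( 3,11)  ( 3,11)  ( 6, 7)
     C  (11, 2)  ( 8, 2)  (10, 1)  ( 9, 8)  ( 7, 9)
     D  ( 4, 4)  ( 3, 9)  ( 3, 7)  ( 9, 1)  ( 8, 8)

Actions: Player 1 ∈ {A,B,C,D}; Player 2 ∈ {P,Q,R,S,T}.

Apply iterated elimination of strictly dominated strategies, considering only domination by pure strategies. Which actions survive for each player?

P1 drop A (C beats it: P:11>0 Q:8>7 R:10>8 S:9>6 T:7>6)
P1 drop B (C beats it: P:11>8 Q:8>2 R:10>3 S:9>3 T:7>6)
P2 drop P (T beats it: C:9>2 D:8>4)
P2 drop R (Q beats it: C:2>1 D:9>7)
P2 drop S (T beats it: C:9>8 D:8>1)
P1→{C,D} P2→{Q,T}

Remaining: P1:{C,D} P2:{Q,T}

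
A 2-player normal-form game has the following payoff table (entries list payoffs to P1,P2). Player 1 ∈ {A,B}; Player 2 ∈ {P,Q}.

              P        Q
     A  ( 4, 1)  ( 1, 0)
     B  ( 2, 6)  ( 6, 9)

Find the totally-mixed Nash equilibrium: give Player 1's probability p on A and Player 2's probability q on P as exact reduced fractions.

P1 mixes 3/4 on A; P2 mixes 5/7 on P

P1 indiff ⇒ q·4+(1-q)·1 = q·2+(1-q)·6 ⇒ q(2) = (1-q)(5) ⇒ q = 5/7
P2 indiff ⇒ p·1+(1-p)·6 = p·0+(1-p)·9 ⇒ p(1) = (1-p)(3) ⇒ p = 3/4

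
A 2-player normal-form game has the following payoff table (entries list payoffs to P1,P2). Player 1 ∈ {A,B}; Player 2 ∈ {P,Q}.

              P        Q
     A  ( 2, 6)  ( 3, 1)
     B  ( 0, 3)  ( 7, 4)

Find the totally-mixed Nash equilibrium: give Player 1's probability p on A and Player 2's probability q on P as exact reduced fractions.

(p,q) = (1/6, 2/3)

P1 indiff ⇒ q·2+(1-q)·3 = q·0+(1-q)·7 ⇒ q(2) = (1-q)(4) ⇒ q = 2/3
P2 indiff ⇒ p·6+(1-p)·3 = p·1+(1-p)·4 ⇒ p(5) = (1-p)(1) ⇒ p = 1/6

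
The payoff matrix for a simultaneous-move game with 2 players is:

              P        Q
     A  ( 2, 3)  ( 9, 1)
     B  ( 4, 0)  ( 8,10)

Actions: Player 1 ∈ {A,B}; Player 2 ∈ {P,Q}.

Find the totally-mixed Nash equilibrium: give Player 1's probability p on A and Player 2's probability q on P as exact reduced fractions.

P1 mixes 5/6 on A; P2 mixes 1/3 on P

P1 indiff ⇒ q·2+(1-q)·9 = q·4+(1-q)·8 ⇒ q(-2) = (1-q)(-1) ⇒ q = 1/3
P2 indiff ⇒ p·3+(1-p)·0 = p·1+(1-p)·10 ⇒ p(2) = (1-p)(10) ⇒ p = 5/6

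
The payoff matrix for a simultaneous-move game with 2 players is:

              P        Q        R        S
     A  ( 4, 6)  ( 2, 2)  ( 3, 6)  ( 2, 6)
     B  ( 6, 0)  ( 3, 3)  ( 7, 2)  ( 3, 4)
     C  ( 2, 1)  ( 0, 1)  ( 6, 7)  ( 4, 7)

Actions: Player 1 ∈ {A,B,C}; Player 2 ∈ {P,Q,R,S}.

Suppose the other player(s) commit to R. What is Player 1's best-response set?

u_1(A vs R) = 3
u_1(B vs R) = 7
u_1(C vs R) = 6
max payoff 7 at {B}

P1 best: {B}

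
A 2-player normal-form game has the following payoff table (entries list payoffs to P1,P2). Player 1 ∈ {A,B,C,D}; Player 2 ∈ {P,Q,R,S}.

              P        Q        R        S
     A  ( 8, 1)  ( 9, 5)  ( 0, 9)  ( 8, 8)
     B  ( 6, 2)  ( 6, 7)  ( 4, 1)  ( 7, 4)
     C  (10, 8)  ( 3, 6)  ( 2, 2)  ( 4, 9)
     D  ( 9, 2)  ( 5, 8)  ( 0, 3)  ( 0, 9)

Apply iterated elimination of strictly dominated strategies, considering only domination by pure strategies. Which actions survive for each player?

P2 drop P (S beats it: A:8>1 B:4>2 C:9>8 D:9>2)
P1 drop C (B beats it: Q:6>3 R:4>2 S:7>4)
P1 drop D (B beats it: Q:6>5 R:4>0 S:7>0)
P1→{A,B} P2→{Q,R,S}

IESDS → P1:{A,B} P2:{Q,R,S}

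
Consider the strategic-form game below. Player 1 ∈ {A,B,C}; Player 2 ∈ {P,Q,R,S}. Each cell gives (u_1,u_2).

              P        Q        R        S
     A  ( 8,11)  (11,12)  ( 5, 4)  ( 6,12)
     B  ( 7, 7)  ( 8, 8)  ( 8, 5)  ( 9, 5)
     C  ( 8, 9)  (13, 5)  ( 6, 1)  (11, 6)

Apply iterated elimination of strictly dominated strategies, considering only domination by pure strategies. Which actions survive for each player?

P2 drop R (P beats it: A:11>4 B:7>5 C:9>1)
P1 drop B (C beats it: P:8>7 Q:13>8 S:11>9)
P1→{A,C} P2→{P,Q,S}

IESDS → P1:{A,C} P2:{P,Q,S}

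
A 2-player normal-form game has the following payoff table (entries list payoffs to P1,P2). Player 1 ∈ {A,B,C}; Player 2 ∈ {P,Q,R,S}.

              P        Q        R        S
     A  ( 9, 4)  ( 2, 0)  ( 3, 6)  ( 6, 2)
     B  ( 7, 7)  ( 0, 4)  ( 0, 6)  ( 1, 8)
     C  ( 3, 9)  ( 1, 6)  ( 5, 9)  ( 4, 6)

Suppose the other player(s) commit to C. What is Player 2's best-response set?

u_2(P vs C) = 9
u_2(Q vs C) = 6
u_2(R vs C) = 9
u_2(S vs C) = 6
max payoff 9 at {P,R}

P2 best: {P,R}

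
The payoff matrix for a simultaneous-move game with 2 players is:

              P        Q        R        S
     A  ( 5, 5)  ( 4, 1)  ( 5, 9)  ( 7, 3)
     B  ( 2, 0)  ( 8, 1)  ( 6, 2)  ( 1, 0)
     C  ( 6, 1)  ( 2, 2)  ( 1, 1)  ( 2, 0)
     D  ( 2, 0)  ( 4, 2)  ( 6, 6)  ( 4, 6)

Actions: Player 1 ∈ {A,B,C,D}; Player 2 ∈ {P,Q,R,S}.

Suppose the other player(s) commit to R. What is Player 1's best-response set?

u_1(A vs R) = 5
u_1(B vs R) = 6
u_1(C vs R) = 1
u_1(D vs R) = 6
max payoff 6 at {B,D}

BR_1 = {B,D}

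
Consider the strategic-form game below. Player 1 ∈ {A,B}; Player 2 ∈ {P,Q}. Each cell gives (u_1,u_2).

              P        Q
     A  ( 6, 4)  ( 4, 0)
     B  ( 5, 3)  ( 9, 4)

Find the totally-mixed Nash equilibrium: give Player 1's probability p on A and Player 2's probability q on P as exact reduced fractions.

P1 indiff ⇒ q·6+(1-q)·4 = q·5+(1-q)·9 ⇒ q(1) = (1-q)(5) ⇒ q = 5/6
P2 indiff ⇒ p·4+(1-p)·3 = p·0+(1-p)·4 ⇒ p(4) = (1-p)(1) ⇒ p = 1/5

(p,q) = (1/5, 5/6)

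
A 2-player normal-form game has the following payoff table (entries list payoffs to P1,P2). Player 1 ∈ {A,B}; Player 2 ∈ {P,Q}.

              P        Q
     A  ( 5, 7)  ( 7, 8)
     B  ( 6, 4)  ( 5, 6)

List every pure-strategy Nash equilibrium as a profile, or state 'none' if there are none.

NE set: (A,Q)

(A,P): not NE [P1→B gives 6>5; P2→Q gives 8>7]
(A,Q): NE
(B,P): not NE [P2→Q gives 6>4]
(B,Q): not NE [P1→A gives 7>5]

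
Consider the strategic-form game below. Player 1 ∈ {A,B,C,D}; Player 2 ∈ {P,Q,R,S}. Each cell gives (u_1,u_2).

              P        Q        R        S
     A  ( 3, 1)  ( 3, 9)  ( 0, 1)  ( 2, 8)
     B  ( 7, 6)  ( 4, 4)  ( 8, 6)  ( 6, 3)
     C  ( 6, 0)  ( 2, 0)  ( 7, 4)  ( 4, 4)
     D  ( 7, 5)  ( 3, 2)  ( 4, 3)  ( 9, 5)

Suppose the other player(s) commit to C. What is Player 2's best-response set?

P2 best: {R,S}

u_2(P vs C) = 0
u_2(Q vs C) = 0
u_2(R vs C) = 4
u_2(S vs C) = 4
max payoff 4 at {R,S}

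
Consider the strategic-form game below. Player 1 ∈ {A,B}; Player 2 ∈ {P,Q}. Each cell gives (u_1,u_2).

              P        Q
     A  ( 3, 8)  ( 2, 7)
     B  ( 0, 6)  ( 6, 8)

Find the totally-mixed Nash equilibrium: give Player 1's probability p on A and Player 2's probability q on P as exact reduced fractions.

(p,q) = (2/3, 4/7)

P1 indiff ⇒ q·3+(1-q)·2 = q·0+(1-q)·6 ⇒ q(3) = (1-q)(4) ⇒ q = 4/7
P2 indiff ⇒ p·8+(1-p)·6 = p·7+(1-p)·8 ⇒ p(1) = (1-p)(2) ⇒ p = 2/3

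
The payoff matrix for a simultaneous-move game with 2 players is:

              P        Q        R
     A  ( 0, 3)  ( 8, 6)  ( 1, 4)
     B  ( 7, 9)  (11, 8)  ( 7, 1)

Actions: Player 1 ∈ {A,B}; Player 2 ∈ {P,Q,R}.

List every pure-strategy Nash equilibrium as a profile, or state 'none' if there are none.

(A,P): not NE [P1→B gives 7>0; P2→Q gives 6>3]
(A,Q): not NE [P1→B gives 11>8]
(A,R): not NE [P1→B gives 7>1; P2→Q gives 6>4]
(B,P): NE
(B,Q): not NE [P2→P gives 9>8]
(B,R): not NE [P2→P gives 9>1]

NE set: (B,P)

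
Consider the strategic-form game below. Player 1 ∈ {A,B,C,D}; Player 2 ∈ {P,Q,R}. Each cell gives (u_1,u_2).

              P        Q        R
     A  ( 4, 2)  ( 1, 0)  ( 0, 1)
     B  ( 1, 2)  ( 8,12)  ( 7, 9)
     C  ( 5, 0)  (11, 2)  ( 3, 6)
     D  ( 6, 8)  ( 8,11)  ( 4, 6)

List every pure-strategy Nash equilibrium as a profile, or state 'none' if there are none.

PSNE: ∅

(A,P): not NE [P1→D gives 6>4]
(A,Q): not NE [P1→C gives 11>1; P2→P gives 2>0]
(A,R): not NE [P1→B gives 7>0; P2→P gives 2>1]
(B,P): not NE [P1→D gives 6>1; P2→Q gives 12>2]
(B,Q): not NE [P1→C gives 11>8]
(B,R): not NE [P2→Q gives 12>9]
(C,P): not NE [P1→D gives 6>5; P2→R gives 6>0]
(C,Q): not NE [P2→R gives 6>2]
(C,R): not NE [P1→B gives 7>3]
(D,P): not NE [P2→Q gives 11>8]
(D,Q): not NE [P1→C gives 11>8]
(D,R): not NE [P1→B gives 7>4; P2→Q gives 11>6]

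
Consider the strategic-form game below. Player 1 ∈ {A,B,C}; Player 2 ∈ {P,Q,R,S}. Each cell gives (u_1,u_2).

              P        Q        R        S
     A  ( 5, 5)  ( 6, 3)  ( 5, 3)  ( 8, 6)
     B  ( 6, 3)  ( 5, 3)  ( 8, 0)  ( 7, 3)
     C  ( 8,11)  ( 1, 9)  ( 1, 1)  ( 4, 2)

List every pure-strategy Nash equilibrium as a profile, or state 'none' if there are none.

PSNE = {(A,S), (C,P)}

(A,P): not NE [P1→C gives 8>5; P2→S gives 6>5]
(A,Q): not NE [P2→S gives 6>3]
(A,R): not NE [P1→B gives 8>5; P2→S gives 6>3]
(A,S): NE
(B,P): not NE [P1→C gives 8>6]
(B,Q): not NE [P1→A gives 6>5]
(B,R): not NE [P2→S gives 3>0]
(B,S): not NE [P1→A gives 8>7]
(C,P): NE
(C,Q): not NE [P1→A gives 6>1; P2→P gives 11>9]
(C,R): not NE [P1→B gives 8>1; P2→P gives 11>1]
(C,S): not NE [P1→A gives 8>4; P2→P gives 11>2]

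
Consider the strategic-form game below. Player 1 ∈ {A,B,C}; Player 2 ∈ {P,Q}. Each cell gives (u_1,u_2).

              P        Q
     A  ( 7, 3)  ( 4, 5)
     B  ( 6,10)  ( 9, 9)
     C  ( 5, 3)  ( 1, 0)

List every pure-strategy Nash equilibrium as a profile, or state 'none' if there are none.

(A,P): not NE [P2→Q gives 5>3]
(A,Q): not NE [P1→B gives 9>4]
(B,P): not NE [P1→A gives 7>6]
(B,Q): not NE [P2→P gives 10>9]
(C,P): not NE [P1→A gives 7>5]
(C,Q): not NE [P1→B gives 9>1; P2→P gives 3>0]

Equilibria: none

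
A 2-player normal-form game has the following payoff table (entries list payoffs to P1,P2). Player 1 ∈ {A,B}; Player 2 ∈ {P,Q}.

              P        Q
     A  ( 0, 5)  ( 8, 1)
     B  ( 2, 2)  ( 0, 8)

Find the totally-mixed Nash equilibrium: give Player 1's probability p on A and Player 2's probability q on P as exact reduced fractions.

P1 indiff ⇒ q·0+(1-q)·8 = q·2+(1-q)·0 ⇒ q(-2) = (1-q)(-8) ⇒ q = 4/5
P2 indiff ⇒ p·5+(1-p)·2 = p·1+(1-p)·8 ⇒ p(4) = (1-p)(6) ⇒ p = 3/5

(p,q) = (3/5, 4/5)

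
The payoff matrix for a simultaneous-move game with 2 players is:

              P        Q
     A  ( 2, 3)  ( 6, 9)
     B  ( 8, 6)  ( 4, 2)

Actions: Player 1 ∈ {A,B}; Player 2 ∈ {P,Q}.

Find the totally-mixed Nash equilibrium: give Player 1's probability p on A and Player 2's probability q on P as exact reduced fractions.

P1 indiff ⇒ q·2+(1-q)·6 = q·8+(1-q)·4 ⇒ q(-6) = (1-q)(-2) ⇒ q = 1/4
P2 indiff ⇒ p·3+(1-p)·6 = p·9+(1-p)·2 ⇒ p(-6) = (1-p)(-4) ⇒ p = 2/5

P1 mixes 2/5 on A; P2 mixes 1/4 on P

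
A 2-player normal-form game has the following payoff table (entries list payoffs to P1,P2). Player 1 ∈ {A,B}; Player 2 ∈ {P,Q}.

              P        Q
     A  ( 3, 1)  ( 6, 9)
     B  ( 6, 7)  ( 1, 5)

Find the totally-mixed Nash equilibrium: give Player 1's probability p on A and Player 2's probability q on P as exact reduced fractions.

P1 indiff ⇒ q·3+(1-q)·6 = q·6+(1-q)·1 ⇒ q(-3) = (1-q)(-5) ⇒ q = 5/8
P2 indiff ⇒ p·1+(1-p)·7 = p·9+(1-p)·5 ⇒ p(-8) = (1-p)(-2) ⇒ p = 1/5

(p,q) = (1/5, 5/8)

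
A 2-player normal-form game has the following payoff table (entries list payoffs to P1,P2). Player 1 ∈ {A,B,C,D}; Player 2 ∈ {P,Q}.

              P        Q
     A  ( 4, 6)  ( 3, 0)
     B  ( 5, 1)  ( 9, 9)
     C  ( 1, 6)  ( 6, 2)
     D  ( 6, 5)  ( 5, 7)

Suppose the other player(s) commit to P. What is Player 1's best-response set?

u_1(A vs P) = 4
u_1(B vs P) = 5
u_1(C vs P) = 1
u_1(D vs P) = 6
max payoff 6 at {D}

argmax u_1 = {D}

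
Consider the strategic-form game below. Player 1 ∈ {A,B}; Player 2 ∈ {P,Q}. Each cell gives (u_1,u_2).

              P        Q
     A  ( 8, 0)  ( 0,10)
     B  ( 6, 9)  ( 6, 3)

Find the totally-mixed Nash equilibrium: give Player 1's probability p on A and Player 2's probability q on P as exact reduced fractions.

(p,q) = (3/8, 3/4)

P1 indiff ⇒ q·8+(1-q)·0 = q·6+(1-q)·6 ⇒ q(2) = (1-q)(6) ⇒ q = 3/4
P2 indiff ⇒ p·0+(1-p)·9 = p·10+(1-p)·3 ⇒ p(-10) = (1-p)(-6) ⇒ p = 3/8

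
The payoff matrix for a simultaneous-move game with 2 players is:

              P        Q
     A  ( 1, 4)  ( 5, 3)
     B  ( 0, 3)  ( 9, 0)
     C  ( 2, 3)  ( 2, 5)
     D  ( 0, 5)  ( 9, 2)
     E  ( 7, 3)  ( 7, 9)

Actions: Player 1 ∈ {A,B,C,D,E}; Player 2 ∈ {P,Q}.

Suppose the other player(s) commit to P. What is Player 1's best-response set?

P1 best: {E}

u_1(A vs P) = 1
u_1(B vs P) = 0
u_1(C vs P) = 2
u_1(D vs P) = 0
u_1(E vs P) = 7
max payoff 7 at {E}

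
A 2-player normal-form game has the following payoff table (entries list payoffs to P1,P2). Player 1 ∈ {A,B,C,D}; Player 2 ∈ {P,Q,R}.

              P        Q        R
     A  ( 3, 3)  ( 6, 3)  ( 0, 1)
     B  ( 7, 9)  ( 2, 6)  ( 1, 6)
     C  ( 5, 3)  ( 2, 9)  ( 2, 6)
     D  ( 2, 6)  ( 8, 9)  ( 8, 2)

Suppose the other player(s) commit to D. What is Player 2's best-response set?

argmax u_2 = {Q}

u_2(P vs D) = 6
u_2(Q vs D) = 9
u_2(R vs D) = 2
max payoff 9 at {Q}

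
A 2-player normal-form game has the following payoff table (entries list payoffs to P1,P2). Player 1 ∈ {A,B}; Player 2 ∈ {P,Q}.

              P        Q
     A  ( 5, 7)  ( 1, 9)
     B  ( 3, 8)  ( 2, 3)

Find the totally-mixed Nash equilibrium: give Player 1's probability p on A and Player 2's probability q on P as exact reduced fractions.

P1 indiff ⇒ q·5+(1-q)·1 = q·3+(1-q)·2 ⇒ q(2) = (1-q)(1) ⇒ q = 1/3
P2 indiff ⇒ p·7+(1-p)·8 = p·9+(1-p)·3 ⇒ p(-2) = (1-p)(-5) ⇒ p = 5/7

P1 mixes 5/7 on A; P2 mixes 1/3 on P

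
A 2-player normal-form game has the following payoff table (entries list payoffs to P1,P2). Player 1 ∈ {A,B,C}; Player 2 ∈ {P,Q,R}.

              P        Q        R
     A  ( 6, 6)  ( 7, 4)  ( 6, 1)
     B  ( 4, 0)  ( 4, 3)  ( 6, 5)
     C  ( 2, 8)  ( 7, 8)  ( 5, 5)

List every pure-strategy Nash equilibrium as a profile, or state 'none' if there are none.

Nash profiles: (A,P), (B,R), (C,Q)

(A,P): NE
(A,Q): not NE [P2→P gives 6>4]
(A,R): not NE [P2→P gives 6>1]
(B,P): not NE [P1→A gives 6>4; P2→R gives 5>0]
(B,Q): not NE [P1→C gives 7>4; P2→R gives 5>3]
(B,R): NE
(C,P): not NE [P1→A gives 6>2]
(C,Q): NE
(C,R): not NE [P1→B gives 6>5; P2→Q gives 8>5]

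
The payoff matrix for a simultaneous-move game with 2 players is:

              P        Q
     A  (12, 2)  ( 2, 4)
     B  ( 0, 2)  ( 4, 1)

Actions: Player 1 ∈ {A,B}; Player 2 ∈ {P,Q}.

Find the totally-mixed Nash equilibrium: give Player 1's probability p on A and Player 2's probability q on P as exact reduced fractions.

P1 indiff ⇒ q·12+(1-q)·2 = q·0+(1-q)·4 ⇒ q(12) = (1-q)(2) ⇒ q = 1/7
P2 indiff ⇒ p·2+(1-p)·2 = p·4+(1-p)·1 ⇒ p(-2) = (1-p)(-1) ⇒ p = 1/3

(p,q) = (1/3, 1/7)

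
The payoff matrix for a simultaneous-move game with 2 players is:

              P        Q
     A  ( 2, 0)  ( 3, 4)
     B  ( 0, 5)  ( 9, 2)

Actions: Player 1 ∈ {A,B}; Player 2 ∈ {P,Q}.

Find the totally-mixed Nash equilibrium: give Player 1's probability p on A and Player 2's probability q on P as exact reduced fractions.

P1 indiff ⇒ q·2+(1-q)·3 = q·0+(1-q)·9 ⇒ q(2) = (1-q)(6) ⇒ q = 3/4
P2 indiff ⇒ p·0+(1-p)·5 = p·4+(1-p)·2 ⇒ p(-4) = (1-p)(-3) ⇒ p = 3/7

P1 mixes 3/7 on A; P2 mixes 3/4 on P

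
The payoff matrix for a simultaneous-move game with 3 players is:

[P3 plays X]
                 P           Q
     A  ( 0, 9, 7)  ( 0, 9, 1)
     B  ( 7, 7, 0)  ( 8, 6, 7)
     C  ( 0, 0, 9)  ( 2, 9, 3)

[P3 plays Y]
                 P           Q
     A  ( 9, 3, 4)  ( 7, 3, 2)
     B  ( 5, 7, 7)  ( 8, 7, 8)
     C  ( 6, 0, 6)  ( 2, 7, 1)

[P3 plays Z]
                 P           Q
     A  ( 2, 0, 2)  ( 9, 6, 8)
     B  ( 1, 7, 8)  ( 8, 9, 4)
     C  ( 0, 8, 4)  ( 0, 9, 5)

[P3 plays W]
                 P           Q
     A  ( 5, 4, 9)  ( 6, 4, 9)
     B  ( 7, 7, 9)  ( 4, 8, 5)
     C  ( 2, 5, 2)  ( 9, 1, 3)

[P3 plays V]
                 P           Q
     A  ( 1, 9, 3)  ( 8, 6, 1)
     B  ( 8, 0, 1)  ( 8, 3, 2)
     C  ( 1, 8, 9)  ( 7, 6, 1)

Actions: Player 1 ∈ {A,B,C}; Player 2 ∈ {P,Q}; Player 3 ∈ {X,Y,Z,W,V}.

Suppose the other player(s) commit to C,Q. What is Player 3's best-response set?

u_3(X vs C,Q) = 3
u_3(Y vs C,Q) = 1
u_3(Z vs C,Q) = 5
u_3(W vs C,Q) = 3
u_3(V vs C,Q) = 1
max payoff 5 at {Z}

argmax u_3 = {Z}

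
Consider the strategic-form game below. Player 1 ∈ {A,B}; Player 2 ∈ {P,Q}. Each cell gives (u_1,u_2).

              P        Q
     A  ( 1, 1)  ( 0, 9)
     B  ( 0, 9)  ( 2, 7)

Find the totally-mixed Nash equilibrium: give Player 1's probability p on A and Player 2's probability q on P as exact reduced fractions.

(p,q) = (1/5, 2/3)

P1 indiff ⇒ q·1+(1-q)·0 = q·0+(1-q)·2 ⇒ q(1) = (1-q)(2) ⇒ q = 2/3
P2 indiff ⇒ p·1+(1-p)·9 = p·9+(1-p)·7 ⇒ p(-8) = (1-p)(-2) ⇒ p = 1/5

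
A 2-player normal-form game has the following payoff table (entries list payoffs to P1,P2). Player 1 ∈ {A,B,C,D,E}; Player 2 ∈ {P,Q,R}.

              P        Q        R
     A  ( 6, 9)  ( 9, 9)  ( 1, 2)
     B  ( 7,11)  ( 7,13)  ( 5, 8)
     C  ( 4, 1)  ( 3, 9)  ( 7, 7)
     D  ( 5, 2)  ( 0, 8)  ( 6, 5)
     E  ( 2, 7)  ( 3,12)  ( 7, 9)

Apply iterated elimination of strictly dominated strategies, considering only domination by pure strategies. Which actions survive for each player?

P2 drop R (Q beats it: A:9>2 B:13>8 C:9>7 D:8>5 E:12>9)
P1 drop C (A beats it: P:6>4 Q:9>3)
P1 drop D (A beats it: P:6>5 Q:9>0)
P1 drop E (A beats it: P:6>2 Q:9>3)
P1→{A,B} P2→{P,Q}

IESDS → P1:{A,B} P2:{P,Q}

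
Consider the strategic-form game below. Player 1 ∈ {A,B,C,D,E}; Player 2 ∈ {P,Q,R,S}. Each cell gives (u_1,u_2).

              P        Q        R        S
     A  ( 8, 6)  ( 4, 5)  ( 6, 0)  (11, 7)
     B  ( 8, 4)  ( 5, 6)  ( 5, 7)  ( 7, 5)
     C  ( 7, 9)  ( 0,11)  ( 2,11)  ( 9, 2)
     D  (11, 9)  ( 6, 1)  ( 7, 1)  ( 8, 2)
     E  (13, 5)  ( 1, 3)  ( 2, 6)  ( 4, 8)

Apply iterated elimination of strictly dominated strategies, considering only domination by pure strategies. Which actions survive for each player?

P1 drop B (D beats it: P:11>8 Q:6>5 R:7>5 S:8>7)
P1 drop C (A beats it: P:8>7 Q:4>0 R:6>2 S:11>9)
P2 drop Q (P beats it: A:6>5 D:9>1 E:5>3)
P2 drop R (S beats it: A:7>0 D:2>1 E:8>6)
P1→{A,D,E} P2→{P,S}

Survivors P1:{A,D,E} P2:{P,S}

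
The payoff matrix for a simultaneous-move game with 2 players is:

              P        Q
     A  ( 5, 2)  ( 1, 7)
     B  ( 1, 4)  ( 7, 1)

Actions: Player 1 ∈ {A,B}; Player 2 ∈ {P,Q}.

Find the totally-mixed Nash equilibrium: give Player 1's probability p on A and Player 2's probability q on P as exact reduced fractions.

P1 indiff ⇒ q·5+(1-q)·1 = q·1+(1-q)·7 ⇒ q(4) = (1-q)(6) ⇒ q = 3/5
P2 indiff ⇒ p·2+(1-p)·4 = p·7+(1-p)·1 ⇒ p(-5) = (1-p)(-3) ⇒ p = 3/8

P1 mixes 3/8 on A; P2 mixes 3/5 on P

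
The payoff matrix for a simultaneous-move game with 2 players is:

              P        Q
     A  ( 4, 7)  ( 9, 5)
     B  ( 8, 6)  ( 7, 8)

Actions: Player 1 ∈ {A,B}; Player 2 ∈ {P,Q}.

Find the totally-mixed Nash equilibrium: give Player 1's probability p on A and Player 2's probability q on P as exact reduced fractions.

P1 indiff ⇒ q·4+(1-q)·9 = q·8+(1-q)·7 ⇒ q(-4) = (1-q)(-2) ⇒ q = 1/3
P2 indiff ⇒ p·7+(1-p)·6 = p·5+(1-p)·8 ⇒ p(2) = (1-p)(2) ⇒ p = 1/2

P1 mixes 1/2 on A; P2 mixes 1/3 on P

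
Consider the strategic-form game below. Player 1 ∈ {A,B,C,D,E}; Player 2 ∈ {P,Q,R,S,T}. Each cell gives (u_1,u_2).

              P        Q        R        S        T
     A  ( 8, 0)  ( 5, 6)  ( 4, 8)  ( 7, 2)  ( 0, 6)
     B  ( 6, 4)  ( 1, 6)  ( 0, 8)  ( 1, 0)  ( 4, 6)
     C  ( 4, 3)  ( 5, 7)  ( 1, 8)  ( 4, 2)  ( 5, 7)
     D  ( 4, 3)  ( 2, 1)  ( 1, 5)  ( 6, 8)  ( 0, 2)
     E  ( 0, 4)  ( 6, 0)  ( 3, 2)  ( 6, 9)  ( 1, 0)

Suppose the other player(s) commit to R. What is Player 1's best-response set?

BR_1 = {A}

u_1(A vs R) = 4
u_1(B vs R) = 0
u_1(C vs R) = 1
u_1(D vs R) = 1
u_1(E vs R) = 3
max payoff 4 at {A}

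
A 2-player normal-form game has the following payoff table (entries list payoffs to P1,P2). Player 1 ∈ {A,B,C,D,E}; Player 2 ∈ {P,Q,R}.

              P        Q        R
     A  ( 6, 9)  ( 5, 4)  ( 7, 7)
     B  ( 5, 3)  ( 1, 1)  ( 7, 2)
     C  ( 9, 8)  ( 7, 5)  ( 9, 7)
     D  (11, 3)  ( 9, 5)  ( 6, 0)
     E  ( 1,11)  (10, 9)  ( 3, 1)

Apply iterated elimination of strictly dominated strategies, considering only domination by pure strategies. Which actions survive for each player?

P1 drop A (C beats it: P:9>6 Q:7>5 R:9>7)
P1 drop B (C beats it: P:9>5 Q:7>1 R:9>7)
P2 drop R (P beats it: C:8>7 D:3>0 E:11>1)
P1 drop C (D beats it: P:11>9 Q:9>7)
P1→{D,E} P2→{P,Q}

Survivors P1:{D,E} P2:{P,Q}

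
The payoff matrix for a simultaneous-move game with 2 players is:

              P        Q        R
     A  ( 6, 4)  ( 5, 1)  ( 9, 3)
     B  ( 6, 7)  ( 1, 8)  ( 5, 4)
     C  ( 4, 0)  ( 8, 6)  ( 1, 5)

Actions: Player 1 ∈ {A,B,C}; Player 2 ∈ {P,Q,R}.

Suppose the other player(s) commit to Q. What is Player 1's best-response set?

u_1(A vs Q) = 5
u_1(B vs Q) = 1
u_1(C vs Q) = 8
max payoff 8 at {C}

argmax u_1 = {C}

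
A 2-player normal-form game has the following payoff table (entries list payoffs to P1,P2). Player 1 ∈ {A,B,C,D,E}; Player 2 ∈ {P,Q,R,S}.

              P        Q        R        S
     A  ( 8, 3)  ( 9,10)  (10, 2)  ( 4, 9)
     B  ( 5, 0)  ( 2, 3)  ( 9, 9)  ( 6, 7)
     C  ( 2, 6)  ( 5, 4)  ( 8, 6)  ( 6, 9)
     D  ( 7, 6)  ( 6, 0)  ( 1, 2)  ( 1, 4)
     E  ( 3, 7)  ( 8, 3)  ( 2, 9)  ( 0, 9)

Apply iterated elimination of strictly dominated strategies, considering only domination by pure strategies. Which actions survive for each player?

P1 drop D (A beats it: P:8>7 Q:9>6 R:10>1 S:4>1)
P1 drop E (A beats it: P:8>3 Q:9>8 R:10>2 S:4>0)
P2 drop P (S beats it: A:9>3 B:7>0 C:9>6)
P1→{A,B,C} P2→{Q,R,S}

Survivors P1:{A,B,C} P2:{Q,R,S}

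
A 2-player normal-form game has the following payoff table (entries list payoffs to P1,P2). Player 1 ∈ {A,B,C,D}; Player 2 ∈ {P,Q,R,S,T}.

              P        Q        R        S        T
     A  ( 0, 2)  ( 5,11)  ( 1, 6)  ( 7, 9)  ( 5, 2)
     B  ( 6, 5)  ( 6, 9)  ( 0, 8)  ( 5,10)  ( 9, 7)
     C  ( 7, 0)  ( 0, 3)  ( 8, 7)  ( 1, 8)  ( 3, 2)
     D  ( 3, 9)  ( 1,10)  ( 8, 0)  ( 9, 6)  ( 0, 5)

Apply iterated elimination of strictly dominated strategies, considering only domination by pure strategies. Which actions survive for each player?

IESDS → P1:{A,B,D} P2:{Q,S}

P2 drop P (Q beats it: A:11>2 B:9>5 C:3>0 D:10>9)
P2 drop R (S beats it: A:9>6 B:10>8 C:8>7 D:6>0)
P1 drop C (A beats it: Q:5>0 S:7>1 T:5>3)
P2 drop T (Q beats it: A:11>2 B:9>7 D:10>5)
P1→{A,B,D} P2→{Q,S}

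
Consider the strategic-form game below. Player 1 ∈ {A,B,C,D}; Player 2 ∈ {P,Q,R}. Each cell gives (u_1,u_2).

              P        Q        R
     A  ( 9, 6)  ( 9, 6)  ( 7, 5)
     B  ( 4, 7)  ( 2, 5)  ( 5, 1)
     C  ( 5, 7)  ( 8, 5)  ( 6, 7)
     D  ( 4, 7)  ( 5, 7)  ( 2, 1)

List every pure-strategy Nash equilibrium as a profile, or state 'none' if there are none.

(A,P): NE
(A,Q): NE
(A,R): not NE [P2→Q gives 6>5]
(B,P): not NE [P1→A gives 9>4]
(B,Q): not NE [P1→A gives 9>2; P2→P gives 7>5]
(B,R): not NE [P1→A gives 7>5; P2→P gives 7>1]
(C,P): not NE [P1→A gives 9>5]
(C,Q): not NE [P1→A gives 9>8; P2→R gives 7>5]
(C,R): not NE [P1→A gives 7>6]
(D,P): not NE [P1→A gives 9>4]
(D,Q): not NE [P1→A gives 9>5]
(D,R): not NE [P1→A gives 7>2; P2→Q gives 7>1]

NE set: (A,P), (A,Q)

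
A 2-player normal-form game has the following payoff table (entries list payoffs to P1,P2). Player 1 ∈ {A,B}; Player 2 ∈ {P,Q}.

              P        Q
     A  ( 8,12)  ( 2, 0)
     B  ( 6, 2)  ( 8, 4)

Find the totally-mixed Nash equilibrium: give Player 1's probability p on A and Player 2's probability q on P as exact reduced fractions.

P1 indiff ⇒ q·8+(1-q)·2 = q·6+(1-q)·8 ⇒ q(2) = (1-q)(6) ⇒ q = 3/4
P2 indiff ⇒ p·12+(1-p)·2 = p·0+(1-p)·4 ⇒ p(12) = (1-p)(2) ⇒ p = 1/7

(p,q) = (1/7, 3/4)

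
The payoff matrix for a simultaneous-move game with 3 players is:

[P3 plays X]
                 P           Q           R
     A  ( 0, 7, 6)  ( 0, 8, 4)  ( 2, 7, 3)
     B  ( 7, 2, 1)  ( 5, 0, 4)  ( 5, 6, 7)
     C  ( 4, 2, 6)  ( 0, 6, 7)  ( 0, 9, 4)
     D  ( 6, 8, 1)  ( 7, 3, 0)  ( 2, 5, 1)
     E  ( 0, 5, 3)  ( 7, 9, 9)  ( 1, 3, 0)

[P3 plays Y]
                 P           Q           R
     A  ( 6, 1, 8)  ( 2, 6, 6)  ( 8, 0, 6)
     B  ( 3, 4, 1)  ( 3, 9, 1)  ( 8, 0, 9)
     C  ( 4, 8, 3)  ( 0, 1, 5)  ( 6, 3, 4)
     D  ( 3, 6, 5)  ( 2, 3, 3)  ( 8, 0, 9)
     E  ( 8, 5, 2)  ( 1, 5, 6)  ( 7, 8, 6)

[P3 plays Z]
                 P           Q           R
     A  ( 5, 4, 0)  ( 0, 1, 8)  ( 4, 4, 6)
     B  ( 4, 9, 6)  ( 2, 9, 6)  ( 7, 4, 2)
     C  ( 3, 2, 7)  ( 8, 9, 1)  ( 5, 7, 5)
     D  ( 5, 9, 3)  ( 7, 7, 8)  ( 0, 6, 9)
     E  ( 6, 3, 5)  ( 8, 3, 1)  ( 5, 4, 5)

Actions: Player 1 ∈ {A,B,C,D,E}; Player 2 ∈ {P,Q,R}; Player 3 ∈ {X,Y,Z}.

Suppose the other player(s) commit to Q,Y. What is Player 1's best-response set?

P1 best: {B}

u_1(A vs Q,Y) = 2
u_1(B vs Q,Y) = 3
u_1(C vs Q,Y) = 0
u_1(D vs Q,Y) = 2
u_1(E vs Q,Y) = 1
max payoff 3 at {B}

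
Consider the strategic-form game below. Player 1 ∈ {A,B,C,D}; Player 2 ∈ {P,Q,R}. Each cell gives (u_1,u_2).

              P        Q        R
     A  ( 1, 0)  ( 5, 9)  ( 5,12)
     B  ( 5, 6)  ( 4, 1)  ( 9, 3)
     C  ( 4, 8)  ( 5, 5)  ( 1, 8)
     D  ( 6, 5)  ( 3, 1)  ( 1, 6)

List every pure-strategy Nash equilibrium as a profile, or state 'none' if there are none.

No pure NE.

(A,P): not NE [P1→D gives 6>1; P2→R gives 12>0]
(A,Q): not NE [P2→R gives 12>9]
(A,R): not NE [P1→B gives 9>5]
(B,P): not NE [P1→D gives 6>5]
(B,Q): not NE [P1→C gives 5>4; P2→P gives 6>1]
(B,R): not NE [P2→P gives 6>3]
(C,P): not NE [P1→D gives 6>4]
(C,Q): not NE [P2→R gives 8>5]
(C,R): not NE [P1→B gives 9>1]
(D,P): not NE [P2→R gives 6>5]
(D,Q): not NE [P1→C gives 5>3; P2→R gives 6>1]
(D,R): not NE [P1→B gives 9>1]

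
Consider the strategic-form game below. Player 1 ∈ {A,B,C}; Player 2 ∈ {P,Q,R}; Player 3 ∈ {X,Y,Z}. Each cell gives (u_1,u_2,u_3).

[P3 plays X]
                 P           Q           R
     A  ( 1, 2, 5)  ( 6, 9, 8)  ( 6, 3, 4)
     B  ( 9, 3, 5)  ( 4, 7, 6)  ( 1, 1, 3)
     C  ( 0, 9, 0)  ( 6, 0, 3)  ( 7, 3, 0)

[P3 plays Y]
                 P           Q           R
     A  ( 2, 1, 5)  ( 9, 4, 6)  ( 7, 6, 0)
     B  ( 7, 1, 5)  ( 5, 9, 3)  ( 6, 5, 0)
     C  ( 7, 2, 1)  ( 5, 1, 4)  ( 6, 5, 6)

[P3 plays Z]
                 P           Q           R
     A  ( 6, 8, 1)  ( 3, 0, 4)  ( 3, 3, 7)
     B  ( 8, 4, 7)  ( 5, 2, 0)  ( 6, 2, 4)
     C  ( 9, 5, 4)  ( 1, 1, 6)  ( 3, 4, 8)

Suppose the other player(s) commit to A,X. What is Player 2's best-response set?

argmax u_2 = {Q}

u_2(P vs A,X) = 2
u_2(Q vs A,X) = 9
u_2(R vs A,X) = 3
max payoff 9 at {Q}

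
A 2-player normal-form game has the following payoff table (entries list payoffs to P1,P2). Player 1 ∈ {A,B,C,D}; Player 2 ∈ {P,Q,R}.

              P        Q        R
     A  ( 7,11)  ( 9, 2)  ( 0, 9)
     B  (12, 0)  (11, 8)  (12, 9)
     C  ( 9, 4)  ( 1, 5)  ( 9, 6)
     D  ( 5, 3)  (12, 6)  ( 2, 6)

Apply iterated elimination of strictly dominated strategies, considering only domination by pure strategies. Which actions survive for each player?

P1 drop A (B beats it: P:12>7 Q:11>9 R:12>0)
P1 drop C (B beats it: P:12>9 Q:11>1 R:12>9)
P2 drop P (Q beats it: B:8>0 D:6>3)
P1→{B,D} P2→{Q,R}

IESDS → P1:{B,D} P2:{Q,R}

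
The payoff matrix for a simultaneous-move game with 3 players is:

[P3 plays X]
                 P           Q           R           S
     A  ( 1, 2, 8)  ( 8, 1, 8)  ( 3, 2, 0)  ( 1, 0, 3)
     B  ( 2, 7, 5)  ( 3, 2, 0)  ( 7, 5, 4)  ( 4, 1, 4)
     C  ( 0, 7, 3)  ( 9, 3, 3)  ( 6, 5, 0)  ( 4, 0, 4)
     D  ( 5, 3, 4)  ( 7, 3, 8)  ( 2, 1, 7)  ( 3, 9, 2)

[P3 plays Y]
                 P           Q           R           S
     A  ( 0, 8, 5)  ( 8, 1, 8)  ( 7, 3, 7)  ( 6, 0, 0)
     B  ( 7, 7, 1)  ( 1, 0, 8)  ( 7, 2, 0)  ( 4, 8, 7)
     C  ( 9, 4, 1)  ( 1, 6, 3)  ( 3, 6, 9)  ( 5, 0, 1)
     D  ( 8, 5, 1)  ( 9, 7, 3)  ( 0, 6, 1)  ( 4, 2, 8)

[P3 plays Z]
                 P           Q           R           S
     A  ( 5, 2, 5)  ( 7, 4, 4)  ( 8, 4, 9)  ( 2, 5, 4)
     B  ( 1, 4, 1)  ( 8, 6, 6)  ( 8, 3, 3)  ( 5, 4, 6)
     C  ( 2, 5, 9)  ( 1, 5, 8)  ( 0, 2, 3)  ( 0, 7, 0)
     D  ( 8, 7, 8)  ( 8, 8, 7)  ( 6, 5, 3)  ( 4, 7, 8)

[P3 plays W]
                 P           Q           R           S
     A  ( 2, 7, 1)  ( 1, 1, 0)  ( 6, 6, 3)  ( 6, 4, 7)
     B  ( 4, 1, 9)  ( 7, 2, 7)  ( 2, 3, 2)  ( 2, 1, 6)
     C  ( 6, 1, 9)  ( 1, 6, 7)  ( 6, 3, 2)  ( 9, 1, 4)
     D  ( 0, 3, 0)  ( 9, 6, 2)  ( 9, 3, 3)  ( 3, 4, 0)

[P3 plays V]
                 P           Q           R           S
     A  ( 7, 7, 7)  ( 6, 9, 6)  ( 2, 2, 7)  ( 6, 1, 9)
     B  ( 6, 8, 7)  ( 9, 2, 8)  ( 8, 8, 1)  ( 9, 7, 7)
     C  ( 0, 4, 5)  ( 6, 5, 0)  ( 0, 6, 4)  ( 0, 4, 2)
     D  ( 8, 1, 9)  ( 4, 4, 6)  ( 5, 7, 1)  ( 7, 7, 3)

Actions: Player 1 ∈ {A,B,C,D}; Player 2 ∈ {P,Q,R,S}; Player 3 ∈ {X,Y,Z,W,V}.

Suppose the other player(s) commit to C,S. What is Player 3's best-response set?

u_3(X vs C,S) = 4
u_3(Y vs C,S) = 1
u_3(Z vs C,S) = 0
u_3(W vs C,S) = 4
u_3(V vs C,S) = 2
max payoff 4 at {X,W}

BR_3 = {X,W}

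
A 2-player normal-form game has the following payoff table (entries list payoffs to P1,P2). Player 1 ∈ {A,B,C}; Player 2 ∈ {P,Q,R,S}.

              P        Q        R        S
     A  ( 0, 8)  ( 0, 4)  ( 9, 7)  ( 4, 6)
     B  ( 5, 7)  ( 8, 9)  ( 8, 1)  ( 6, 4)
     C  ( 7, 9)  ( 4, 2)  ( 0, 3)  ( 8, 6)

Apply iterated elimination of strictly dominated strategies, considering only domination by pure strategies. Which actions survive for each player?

Survivors P1:{B,C} P2:{P,Q}

P2 drop R (P beats it: A:8>7 B:7>1 C:9>3)
P1 drop A (B beats it: P:5>0 Q:8>0 S:6>4)
P2 drop S (P beats it: B:7>4 C:9>6)
P1→{B,C} P2→{P,Q}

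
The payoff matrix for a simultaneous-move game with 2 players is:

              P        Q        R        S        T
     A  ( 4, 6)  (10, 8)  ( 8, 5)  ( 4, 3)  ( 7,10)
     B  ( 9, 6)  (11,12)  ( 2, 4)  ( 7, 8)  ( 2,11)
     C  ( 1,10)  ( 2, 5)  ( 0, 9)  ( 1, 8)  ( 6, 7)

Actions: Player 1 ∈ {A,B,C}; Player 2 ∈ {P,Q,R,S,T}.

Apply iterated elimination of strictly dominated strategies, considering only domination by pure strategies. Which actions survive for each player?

P1 drop C (A beats it: P:4>1 Q:10>2 R:8>0 S:4>1 T:7>6)
P2 drop P (Q beats it: A:8>6 B:12>6)
P2 drop R (Q beats it: A:8>5 B:12>4)
P2 drop S (Q beats it: A:8>3 B:12>8)
P1→{A,B} P2→{Q,T}

Remaining: P1:{A,B} P2:{Q,T}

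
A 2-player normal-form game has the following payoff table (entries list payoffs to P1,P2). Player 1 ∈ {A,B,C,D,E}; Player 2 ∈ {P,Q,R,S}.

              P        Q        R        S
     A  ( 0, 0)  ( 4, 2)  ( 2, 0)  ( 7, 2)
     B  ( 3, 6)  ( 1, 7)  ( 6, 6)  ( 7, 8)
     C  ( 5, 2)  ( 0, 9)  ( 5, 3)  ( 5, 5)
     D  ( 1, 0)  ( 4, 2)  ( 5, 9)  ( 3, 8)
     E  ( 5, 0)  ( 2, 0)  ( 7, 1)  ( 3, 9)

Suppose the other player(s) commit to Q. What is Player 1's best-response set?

u_1(A vs Q) = 4
u_1(B vs Q) = 1
u_1(C vs Q) = 0
u_1(D vs Q) = 4
u_1(E vs Q) = 2
max payoff 4 at {A,D}

argmax u_1 = {A,D}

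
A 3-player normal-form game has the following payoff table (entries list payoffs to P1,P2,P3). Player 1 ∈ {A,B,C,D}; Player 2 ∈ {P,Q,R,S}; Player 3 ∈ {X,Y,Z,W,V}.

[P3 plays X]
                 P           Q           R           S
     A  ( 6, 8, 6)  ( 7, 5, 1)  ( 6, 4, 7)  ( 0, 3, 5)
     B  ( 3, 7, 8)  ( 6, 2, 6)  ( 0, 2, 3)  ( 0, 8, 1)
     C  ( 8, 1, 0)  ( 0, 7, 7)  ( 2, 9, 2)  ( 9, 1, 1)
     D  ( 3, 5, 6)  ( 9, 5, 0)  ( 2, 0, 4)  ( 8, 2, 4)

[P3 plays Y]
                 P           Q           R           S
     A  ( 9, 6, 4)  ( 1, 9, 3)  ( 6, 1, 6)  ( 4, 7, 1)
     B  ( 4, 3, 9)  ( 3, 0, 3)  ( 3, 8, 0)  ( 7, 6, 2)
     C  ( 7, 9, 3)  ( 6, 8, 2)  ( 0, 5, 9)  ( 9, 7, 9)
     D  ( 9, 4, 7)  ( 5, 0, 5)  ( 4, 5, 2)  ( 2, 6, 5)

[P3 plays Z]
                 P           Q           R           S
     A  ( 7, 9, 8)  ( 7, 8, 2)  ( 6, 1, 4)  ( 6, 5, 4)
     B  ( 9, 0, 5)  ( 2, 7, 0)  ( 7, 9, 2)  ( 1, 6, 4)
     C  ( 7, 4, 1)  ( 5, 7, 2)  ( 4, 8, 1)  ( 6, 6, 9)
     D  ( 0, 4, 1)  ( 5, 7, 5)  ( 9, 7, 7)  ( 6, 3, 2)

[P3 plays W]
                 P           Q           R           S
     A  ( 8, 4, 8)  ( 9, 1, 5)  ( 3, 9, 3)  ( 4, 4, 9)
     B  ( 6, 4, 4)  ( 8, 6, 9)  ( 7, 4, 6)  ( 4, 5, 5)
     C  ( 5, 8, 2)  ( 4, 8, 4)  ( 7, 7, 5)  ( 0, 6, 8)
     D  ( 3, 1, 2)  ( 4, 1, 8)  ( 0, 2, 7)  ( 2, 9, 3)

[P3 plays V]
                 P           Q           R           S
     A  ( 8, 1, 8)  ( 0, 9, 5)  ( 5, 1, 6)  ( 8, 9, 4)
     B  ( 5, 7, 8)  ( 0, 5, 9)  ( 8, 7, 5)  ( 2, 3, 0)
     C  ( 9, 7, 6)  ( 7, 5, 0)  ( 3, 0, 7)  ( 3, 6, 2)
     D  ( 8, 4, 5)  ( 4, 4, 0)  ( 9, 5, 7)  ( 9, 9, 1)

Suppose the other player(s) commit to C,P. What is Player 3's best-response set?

u_3(X vs C,P) = 0
u_3(Y vs C,P) = 3
u_3(Z vs C,P) = 1
u_3(W vs C,P) = 2
u_3(V vs C,P) = 6
max payoff 6 at {V}

BR_3 = {V}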